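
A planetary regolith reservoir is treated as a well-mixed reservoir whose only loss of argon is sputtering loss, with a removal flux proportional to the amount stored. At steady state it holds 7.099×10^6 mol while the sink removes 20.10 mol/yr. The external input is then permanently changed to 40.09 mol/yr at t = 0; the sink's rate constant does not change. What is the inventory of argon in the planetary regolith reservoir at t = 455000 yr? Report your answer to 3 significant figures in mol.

The sink rate constant is k = F₀/M₀ = 20.10/7.099×10^6 = 2.831×10^-6 yr⁻¹.
Solving dM/dt = F₁ − kM with M(0) = M₀ gives M(t) = F₁/k + (M₀ − F₁/k)·e^(−kt).
F₁/k = 40.09/2.831×10^-6 = 1.4159×10^7 mol; kt = 2.831×10^-6 × 455000 = 1.288, e^(−kt) = 0.2757.
M(455000) = 1.4159×10^7 + (7.099×10^6 − 1.4159×10^7) × 0.2757 = 1.4159×10^7 − 1.947×10^6 = 1.2212×10^7 mol.

1.22×10^7 mol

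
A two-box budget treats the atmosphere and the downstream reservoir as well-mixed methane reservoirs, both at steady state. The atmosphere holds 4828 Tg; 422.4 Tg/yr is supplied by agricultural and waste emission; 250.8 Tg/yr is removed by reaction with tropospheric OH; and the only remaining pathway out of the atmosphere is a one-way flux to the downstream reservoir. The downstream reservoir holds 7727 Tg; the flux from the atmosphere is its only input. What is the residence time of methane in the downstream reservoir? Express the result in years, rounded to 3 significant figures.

45.0 yr

Balance the atmosphere: ΣF_in = 422.40 Tg/yr.
Flux to the downstream reservoir = ΣF_in − (250.8) = 171.60 Tg/yr.
At steady state the output of the downstream reservoir equals its input, 171.60 Tg/yr.
τ = M / F = 7727 / 171.60 = 45.03 yr.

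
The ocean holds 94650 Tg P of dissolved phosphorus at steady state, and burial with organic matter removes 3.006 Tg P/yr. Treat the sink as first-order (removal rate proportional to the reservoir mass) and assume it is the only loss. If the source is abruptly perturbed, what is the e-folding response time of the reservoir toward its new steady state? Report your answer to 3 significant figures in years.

For a linear reservoir the response time equals the residence time τ = M/F.
τ = 94650 / 3.006 = 31490 yr.

31500 yr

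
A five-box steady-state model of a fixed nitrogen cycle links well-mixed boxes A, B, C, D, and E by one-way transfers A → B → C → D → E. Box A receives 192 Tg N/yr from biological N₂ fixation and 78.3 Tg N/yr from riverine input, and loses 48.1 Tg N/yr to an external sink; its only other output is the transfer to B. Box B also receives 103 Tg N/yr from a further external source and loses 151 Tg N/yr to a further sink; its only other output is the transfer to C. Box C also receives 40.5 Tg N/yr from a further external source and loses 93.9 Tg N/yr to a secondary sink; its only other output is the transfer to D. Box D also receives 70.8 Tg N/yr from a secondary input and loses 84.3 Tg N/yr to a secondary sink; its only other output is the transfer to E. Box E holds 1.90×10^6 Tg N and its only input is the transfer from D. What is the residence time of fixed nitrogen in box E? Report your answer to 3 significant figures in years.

Box A: F(A→B) = (192 + 78.3) − 48.1 = 222.20 Tg N/yr.
Box B: F(B→C) = (222.20 + 103) − 151 = 174.20 Tg N/yr.
Box C: F(C→D) = (174.20 + 40.5) − 93.9 = 120.80 Tg N/yr.
Box D: F(D→E) = (120.80 + 70.8) − 84.3 = 107.30 Tg N/yr.
Box E throughput = its input = 107.30 Tg N/yr; τ = 1.90×10^6 / 107.30 = 17710 yr.

17700 yr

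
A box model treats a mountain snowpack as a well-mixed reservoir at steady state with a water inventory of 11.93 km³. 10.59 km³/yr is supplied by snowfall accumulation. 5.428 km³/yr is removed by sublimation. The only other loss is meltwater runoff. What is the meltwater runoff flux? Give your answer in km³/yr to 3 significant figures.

At steady state ΣF_in = ΣF_out.
ΣF_in = 10.590 km³/yr.
Meltwater runoff flux = ΣF_in − (5.428) = 10.590 − 5.428 = 5.162 km³/yr.

5.16 km³/yr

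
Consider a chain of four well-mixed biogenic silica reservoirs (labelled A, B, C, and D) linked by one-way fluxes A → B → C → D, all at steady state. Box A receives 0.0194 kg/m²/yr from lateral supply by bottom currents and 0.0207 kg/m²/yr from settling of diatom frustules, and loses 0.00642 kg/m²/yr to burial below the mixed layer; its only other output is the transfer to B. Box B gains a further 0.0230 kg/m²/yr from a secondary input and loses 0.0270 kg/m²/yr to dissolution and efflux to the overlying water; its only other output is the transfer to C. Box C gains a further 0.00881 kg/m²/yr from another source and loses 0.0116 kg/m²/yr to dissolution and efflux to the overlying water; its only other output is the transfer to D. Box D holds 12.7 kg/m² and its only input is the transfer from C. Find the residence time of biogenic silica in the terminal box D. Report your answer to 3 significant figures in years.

472 yr

Box A: F(A→B) = (0.0194 + 0.0207) − 0.00642 = 0.033680 kg/m²/yr.
Box B: F(B→C) = (0.033680 + 0.0230) − 0.0270 = 0.029680 kg/m²/yr.
Box C: F(C→D) = (0.029680 + 0.00881) − 0.0116 = 0.026890 kg/m²/yr.
Box D throughput = its input = 0.026890 kg/m²/yr; τ = 12.7 / 0.026890 = 472.3 yr.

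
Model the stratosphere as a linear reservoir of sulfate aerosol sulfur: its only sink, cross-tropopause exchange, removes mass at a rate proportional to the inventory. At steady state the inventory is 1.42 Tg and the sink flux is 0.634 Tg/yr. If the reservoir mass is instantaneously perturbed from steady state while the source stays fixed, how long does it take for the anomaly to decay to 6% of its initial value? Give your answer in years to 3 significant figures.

6.30 yr

For a linear reservoir the anomaly decays as exp(−t/τ) with τ = M/F = 1.42/0.634 = 2.240 yr.
exp(−t/τ) = 0.06 ⇒ t = −τ ln(0.06) = 2.240 × 2.813 = 6.301 yr.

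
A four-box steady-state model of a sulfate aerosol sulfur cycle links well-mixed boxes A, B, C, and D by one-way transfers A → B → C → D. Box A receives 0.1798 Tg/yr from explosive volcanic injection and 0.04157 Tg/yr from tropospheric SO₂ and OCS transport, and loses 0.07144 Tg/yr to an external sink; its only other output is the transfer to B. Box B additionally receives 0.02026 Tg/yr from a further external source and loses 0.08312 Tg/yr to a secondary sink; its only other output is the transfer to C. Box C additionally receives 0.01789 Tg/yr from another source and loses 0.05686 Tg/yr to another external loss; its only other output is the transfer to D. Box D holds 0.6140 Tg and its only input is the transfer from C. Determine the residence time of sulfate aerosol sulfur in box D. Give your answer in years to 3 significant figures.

12.8 yr

Box A: F(A→B) = (0.1798 + 0.04157) − 0.07144 = 0.14993 Tg/yr.
Box B: F(B→C) = (0.14993 + 0.02026) − 0.08312 = 0.087070 Tg/yr.
Box C: F(C→D) = (0.087070 + 0.01789) − 0.05686 = 0.048100 Tg/yr.
Box D throughput = its input = 0.048100 Tg/yr; τ = 0.6140 / 0.048100 = 12.77 yr.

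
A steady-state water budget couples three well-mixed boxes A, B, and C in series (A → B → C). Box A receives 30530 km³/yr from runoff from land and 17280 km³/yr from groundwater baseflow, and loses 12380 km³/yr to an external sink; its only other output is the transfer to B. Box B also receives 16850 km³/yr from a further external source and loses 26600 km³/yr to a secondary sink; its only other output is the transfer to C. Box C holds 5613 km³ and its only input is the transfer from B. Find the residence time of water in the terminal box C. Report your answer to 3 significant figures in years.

0.219 yr

Box A: F(A→B) = (30530 + 17280) − 12380 = 35430 km³/yr.
Box B: F(B→C) = (35430 + 16850) − 26600 = 25680 km³/yr.
Box C throughput = its input = 25680 km³/yr; τ = 5613 / 25680 = 0.2186 yr.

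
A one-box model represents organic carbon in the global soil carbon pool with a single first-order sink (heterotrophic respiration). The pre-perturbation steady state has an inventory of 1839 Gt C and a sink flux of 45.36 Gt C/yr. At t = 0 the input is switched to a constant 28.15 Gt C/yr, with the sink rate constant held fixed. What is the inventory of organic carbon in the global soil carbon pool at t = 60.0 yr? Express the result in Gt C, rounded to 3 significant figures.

Residence time τ = M₀/F₀ = 40.54 yr. The eventual steady state is M_∞ = M₀·(F₁/F₀) = 1839 × 28.15/45.36 = 1141.3 Gt C.
The anomaly ΔM(t) = M(t) − M_∞ decays as ΔM₀·e^(−t/τ) with ΔM₀ = 1839 − 1141.3 = 697.7 Gt C.
At t = 60.0 yr, e^(−t/τ) = e^(−1.480) = 0.2277, so ΔM = 158.8 Gt C and M = 1141.3 + 158.8 = 1300.1 Gt C.

1300 Gt C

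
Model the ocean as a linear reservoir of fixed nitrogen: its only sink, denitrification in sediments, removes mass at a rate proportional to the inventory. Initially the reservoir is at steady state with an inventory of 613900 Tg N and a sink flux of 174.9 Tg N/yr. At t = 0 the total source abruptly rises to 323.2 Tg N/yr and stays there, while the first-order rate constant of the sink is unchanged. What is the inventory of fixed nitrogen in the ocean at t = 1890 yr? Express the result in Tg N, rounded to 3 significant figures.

831000 Tg N

Residence time τ = M₀/F₀ = 3510 yr. The eventual steady state is M_∞ = M₀·(F₁/F₀) = 613900 × 323.2/174.9 = 1.1344×10^6 Tg N.
The anomaly ΔM(t) = M(t) − M_∞ decays as ΔM₀·e^(−t/τ) with ΔM₀ = 613900 − 1.1344×10^6 = −520500 Tg N.
At t = 1890 yr, e^(−t/τ) = e^(−0.5385) = 0.5836, so ΔM = −303800 Tg N and M = 1.1344×10^6 − 303800 = 830630 Tg N.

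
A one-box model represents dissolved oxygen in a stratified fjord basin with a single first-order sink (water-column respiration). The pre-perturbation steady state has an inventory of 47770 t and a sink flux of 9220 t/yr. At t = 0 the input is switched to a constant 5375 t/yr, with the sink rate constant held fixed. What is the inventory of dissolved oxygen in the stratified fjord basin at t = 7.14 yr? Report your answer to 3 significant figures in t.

Residence time τ = M₀/F₀ = 5.181 yr. The eventual steady state is M_∞ = M₀·(F₁/F₀) = 47770 × 5375/9220 = 27849 t.
The anomaly ΔM(t) = M(t) − M_∞ decays as ΔM₀·e^(−t/τ) with ΔM₀ = 47770 − 27849 = 19920 t.
At t = 7.14 yr, e^(−t/τ) = e^(−1.378) = 0.2521, so ΔM = 5021 t and M = 27849 + 5021 = 32870 t.

32900 t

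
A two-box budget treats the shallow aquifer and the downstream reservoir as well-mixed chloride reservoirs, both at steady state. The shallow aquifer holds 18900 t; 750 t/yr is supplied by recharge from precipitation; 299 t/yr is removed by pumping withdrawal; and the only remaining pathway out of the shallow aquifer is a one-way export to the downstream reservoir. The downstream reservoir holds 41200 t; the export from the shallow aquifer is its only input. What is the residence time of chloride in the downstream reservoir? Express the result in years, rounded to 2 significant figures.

Balance the shallow aquifer: ΣF_in = 750.00 t/yr.
Export to the downstream reservoir = ΣF_in − (299) = 451.00 t/yr.
At steady state the output of the downstream reservoir equals its input, 451.00 t/yr.
τ = M / F = 41200 / 451.00 = 91.35 yr.

91 yr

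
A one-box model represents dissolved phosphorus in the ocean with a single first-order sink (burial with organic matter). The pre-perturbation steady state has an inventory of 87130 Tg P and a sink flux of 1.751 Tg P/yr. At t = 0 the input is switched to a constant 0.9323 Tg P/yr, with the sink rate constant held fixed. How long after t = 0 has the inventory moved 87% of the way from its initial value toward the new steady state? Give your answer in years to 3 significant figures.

102000 yr

τ = M₀/F₀ = 87130/1.751 = 49760 yr.
The remaining gap fraction is e^(−t/τ); 87% covered ⇒ e^(−t/τ) = 0.130.
t = −τ ln(0.130) = 49760 × 2.040 = 101500 yr.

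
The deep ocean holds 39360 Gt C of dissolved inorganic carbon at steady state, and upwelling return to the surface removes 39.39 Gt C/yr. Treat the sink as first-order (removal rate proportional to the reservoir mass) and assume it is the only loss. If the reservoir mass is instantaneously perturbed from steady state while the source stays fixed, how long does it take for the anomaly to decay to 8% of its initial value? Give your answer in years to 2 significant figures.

For a linear reservoir the anomaly decays as exp(−t/τ) with τ = M/F = 39360/39.39 = 999.2 yr.
exp(−t/τ) = 0.08 ⇒ t = −τ ln(0.08) = 999.2 × 2.526 = 2524 yr.

2500 yr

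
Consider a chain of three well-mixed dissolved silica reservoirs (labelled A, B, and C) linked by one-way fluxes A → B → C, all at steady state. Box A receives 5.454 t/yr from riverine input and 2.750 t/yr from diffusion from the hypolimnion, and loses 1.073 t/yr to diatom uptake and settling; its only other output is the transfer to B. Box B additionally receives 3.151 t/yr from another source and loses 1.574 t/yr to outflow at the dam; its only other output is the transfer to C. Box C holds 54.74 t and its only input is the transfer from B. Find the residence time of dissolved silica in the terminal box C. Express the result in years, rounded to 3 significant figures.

Box A: F(A→B) = (5.454 + 2.750) − 1.073 = 7.1310 t/yr.
Box B: F(B→C) = (7.1310 + 3.151) − 1.574 = 8.7080 t/yr.
Box C throughput = its input = 8.7080 t/yr; τ = 54.74 / 8.7080 = 6.286 yr.

6.29 yr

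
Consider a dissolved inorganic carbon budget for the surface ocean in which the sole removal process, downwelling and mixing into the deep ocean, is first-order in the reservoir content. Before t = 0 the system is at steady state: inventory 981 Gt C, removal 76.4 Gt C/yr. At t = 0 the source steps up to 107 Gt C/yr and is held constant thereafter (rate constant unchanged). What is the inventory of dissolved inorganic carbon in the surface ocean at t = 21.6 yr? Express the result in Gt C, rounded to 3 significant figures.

τ = M₀/F₀ = 981/76.4 = 12.84 yr; rate constant k = 1/τ.
New steady state M_∞ = F₁/k = F₁·τ = 107 × 12.84 = 1373.9 Gt C.
M(t) = M_∞ + (M₀ − M_∞)·e^(−t/τ); t/τ = 21.6/12.84 = 1.682, so e^(−t/τ) = 0.1860.
M(t) = 1373.9 − 392.9 × 0.1860 = 1300.8 Gt C.

1300 Gt C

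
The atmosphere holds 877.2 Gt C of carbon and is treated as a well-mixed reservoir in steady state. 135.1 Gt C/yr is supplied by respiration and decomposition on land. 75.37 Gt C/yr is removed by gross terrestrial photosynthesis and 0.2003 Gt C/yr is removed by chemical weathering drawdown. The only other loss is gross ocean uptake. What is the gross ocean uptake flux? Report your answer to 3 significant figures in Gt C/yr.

59.5 Gt C/yr

At steady state ΣF_in = ΣF_out.
ΣF_in = 135.10 Gt C/yr.
Gross ocean uptake flux = ΣF_in − (75.37 + 0.2003) = 135.10 − 75.57 = 59.53 Gt C/yr.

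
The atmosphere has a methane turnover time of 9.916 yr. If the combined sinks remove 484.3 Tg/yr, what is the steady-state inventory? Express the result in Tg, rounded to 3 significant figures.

4800 Tg

τ = M/F ⇒ M = τ × F = 9.916 × 484.3 = 4802 Tg.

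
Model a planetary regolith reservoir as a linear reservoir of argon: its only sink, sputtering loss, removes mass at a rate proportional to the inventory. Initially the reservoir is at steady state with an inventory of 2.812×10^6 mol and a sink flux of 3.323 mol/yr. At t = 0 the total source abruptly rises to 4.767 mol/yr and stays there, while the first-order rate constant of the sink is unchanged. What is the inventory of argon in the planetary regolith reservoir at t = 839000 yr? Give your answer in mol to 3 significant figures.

3.58×10^6 mol

The sink rate constant is k = F₀/M₀ = 3.323/2.812×10^6 = 1.182×10^-6 yr⁻¹.
Solving dM/dt = F₁ − kM with M(0) = M₀ gives M(t) = F₁/k + (M₀ − F₁/k)·e^(−kt).
F₁/k = 4.767/1.182×10^-6 = 4.0339×10^6 mol; kt = 1.182×10^-6 × 839000 = 0.9915, e^(−kt) = 0.3710.
M(839000) = 4.0339×10^6 + (2.812×10^6 − 4.0339×10^6) × 0.3710 = 4.0339×10^6 − 453400 = 3.5806×10^6 mol.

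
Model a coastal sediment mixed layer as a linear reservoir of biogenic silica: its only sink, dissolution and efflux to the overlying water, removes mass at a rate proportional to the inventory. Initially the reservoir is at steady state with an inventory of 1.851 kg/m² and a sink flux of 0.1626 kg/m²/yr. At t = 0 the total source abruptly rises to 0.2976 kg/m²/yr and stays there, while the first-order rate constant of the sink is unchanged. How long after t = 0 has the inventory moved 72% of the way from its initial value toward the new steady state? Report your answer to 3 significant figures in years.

τ = M₀/F₀ = 1.851/0.1626 = 11.38 yr.
The remaining gap fraction is e^(−t/τ); 72% covered ⇒ e^(−t/τ) = 0.280.
t = −τ ln(0.280) = 11.38 × 1.273 = 14.49 yr.

14.5 yr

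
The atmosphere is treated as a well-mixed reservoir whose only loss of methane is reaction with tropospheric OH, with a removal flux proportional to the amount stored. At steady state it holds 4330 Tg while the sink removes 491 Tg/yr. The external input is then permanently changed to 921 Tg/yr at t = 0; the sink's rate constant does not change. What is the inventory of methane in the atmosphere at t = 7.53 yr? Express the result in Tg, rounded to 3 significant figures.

Residence time τ = M₀/F₀ = 8.819 yr. The eventual steady state is M_∞ = M₀·(F₁/F₀) = 4330 × 921/491 = 8122.1 Tg.
The anomaly ΔM(t) = M(t) − M_∞ decays as ΔM₀·e^(−t/τ) with ΔM₀ = 4330 − 8122.1 = −3792 Tg.
At t = 7.53 yr, e^(−t/τ) = e^(−0.8539) = 0.4258, so ΔM = −1615 Tg and M = 8122.1 − 1615 = 6507.5 Tg.

6510 Tg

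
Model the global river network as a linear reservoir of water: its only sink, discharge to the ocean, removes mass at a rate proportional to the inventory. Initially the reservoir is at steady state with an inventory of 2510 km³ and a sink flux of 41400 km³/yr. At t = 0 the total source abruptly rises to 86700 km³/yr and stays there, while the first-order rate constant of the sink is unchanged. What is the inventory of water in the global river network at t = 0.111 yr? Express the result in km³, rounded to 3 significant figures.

The sink rate constant is k = F₀/M₀ = 41400/2510 = 16.49 yr⁻¹.
Solving dM/dt = F₁ − kM with M(0) = M₀ gives M(t) = F₁/k + (M₀ − F₁/k)·e^(−kt).
F₁/k = 86700/16.49 = 5256.4 km³; kt = 16.49 × 0.111 = 1.831, e^(−kt) = 0.1603.
M(0.111) = 5256.4 + (2510 − 5256.4) × 0.1603 = 5256.4 − 440.2 = 4816.2 km³.

4820 km³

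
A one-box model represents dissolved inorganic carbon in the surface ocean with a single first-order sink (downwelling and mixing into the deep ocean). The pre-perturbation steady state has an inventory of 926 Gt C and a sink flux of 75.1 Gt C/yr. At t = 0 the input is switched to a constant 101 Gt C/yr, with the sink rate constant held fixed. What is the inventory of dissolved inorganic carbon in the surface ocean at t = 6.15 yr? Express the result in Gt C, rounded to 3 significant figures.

Residence time τ = M₀/F₀ = 12.33 yr. The eventual steady state is M_∞ = M₀·(F₁/F₀) = 926 × 101/75.1 = 1245.4 Gt C.
The anomaly ΔM(t) = M(t) − M_∞ decays as ΔM₀·e^(−t/τ) with ΔM₀ = 926 − 1245.4 = −319.4 Gt C.
At t = 6.15 yr, e^(−t/τ) = e^(−0.4988) = 0.6073, so ΔM = −193.9 Gt C and M = 1245.4 − 193.9 = 1051.4 Gt C.

1050 Gt C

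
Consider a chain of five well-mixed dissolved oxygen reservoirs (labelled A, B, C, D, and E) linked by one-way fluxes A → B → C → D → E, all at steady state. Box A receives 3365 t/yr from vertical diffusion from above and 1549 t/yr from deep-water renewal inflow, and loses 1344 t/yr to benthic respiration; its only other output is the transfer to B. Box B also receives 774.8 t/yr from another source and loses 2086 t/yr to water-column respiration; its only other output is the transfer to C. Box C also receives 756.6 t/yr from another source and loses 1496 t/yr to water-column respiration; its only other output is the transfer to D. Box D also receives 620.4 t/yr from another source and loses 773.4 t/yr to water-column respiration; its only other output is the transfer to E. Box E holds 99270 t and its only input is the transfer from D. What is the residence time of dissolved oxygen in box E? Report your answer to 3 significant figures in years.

Box A: F(A→B) = (3365 + 1549) − 1344 = 3570.0 t/yr.
Box B: F(B→C) = (3570.0 + 774.8) − 2086 = 2258.8 t/yr.
Box C: F(C→D) = (2258.8 + 756.6) − 1496 = 1519.4 t/yr.
Box D: F(D→E) = (1519.4 + 620.4) − 773.4 = 1366.4 t/yr.
Box E throughput = its input = 1366.4 t/yr; τ = 99270 / 1366.4 = 72.65 yr.

72.7 yr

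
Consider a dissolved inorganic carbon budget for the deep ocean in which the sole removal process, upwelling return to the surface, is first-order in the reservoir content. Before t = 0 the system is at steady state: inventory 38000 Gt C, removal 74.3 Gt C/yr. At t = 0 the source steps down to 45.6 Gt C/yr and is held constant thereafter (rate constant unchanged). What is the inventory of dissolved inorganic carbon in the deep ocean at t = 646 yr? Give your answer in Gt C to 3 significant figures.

27500 Gt C

Residence time τ = M₀/F₀ = 511.4 yr. The eventual steady state is M_∞ = M₀·(F₁/F₀) = 38000 × 45.6/74.3 = 23322 Gt C.
The anomaly ΔM(t) = M(t) − M_∞ decays as ΔM₀·e^(−t/τ) with ΔM₀ = 38000 − 23322 = 14680 Gt C.
At t = 646 yr, e^(−t/τ) = e^(−1.263) = 0.2828, so ΔM = 4151 Gt C and M = 23322 + 4151 = 27472 Gt C.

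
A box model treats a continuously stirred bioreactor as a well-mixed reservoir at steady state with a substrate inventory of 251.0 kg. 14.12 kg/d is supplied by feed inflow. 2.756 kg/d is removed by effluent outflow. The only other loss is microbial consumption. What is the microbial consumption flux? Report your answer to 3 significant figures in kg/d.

11.4 kg/d

At steady state ΣF_in = ΣF_out.
ΣF_in = 14.120 kg/d.
Microbial consumption flux = ΣF_in − (2.756) = 14.120 − 2.756 = 11.36 kg/d.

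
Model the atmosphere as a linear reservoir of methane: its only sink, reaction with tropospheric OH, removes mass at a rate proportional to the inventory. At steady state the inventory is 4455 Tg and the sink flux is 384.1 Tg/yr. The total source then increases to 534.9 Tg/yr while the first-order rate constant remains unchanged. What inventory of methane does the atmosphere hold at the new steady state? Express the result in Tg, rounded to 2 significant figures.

6200 Tg

Rate constant k = F/M = 384.1 / 4455 = 0.08622 yr⁻¹.
At the new steady state, source = k·M_new ⇒ M_new = 534.9 / 0.08622 = 6204 Tg.
(Equivalently M_new = M × F_new/F_old = 4455 × 534.9/384.1.)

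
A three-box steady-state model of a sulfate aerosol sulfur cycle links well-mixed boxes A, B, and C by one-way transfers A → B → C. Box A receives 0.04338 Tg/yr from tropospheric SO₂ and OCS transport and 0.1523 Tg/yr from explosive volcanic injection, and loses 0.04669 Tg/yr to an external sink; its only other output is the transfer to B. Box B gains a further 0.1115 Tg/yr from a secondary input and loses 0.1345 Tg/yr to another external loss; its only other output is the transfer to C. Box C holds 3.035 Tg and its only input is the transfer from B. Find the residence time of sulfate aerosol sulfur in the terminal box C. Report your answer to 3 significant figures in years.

24.1 yr

Box A: F(A→B) = (0.04338 + 0.1523) − 0.04669 = 0.14899 Tg/yr.
Box B: F(B→C) = (0.14899 + 0.1115) − 0.1345 = 0.12599 Tg/yr.
Box C throughput = its input = 0.12599 Tg/yr; τ = 3.035 / 0.12599 = 24.09 yr.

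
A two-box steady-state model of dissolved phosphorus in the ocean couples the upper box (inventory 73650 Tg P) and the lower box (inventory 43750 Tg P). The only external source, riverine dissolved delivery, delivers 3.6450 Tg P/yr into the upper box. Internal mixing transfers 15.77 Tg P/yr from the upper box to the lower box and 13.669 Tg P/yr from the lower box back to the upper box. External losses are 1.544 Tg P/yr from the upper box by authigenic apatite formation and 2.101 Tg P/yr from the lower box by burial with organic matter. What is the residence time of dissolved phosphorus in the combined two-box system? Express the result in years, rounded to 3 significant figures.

32200 yr

Treat the two boxes together as one reservoir: the mixing fluxes between them are internal recycling, so τ = ΣM / Σ(external losses).
M_total = 73650 + 43750 = 117400 Tg P.
ΣF_external_out = 1.544 + 2.101 = 3.6450 Tg P/yr.
τ = M_total / ΣF_ext = 117400 / 3.6450 = 32210 yr.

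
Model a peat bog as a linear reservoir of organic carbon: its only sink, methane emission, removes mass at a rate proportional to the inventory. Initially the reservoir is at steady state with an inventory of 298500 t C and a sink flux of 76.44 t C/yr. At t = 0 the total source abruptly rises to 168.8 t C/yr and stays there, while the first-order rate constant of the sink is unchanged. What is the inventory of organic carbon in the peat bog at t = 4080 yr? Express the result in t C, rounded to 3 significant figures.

532000 t C

Residence time τ = M₀/F₀ = 3905 yr. The eventual steady state is M_∞ = M₀·(F₁/F₀) = 298500 × 168.8/76.44 = 659170 t C.
The anomaly ΔM(t) = M(t) − M_∞ decays as ΔM₀·e^(−t/τ) with ΔM₀ = 298500 − 659170 = −360700 t C.
At t = 4080 yr, e^(−t/τ) = e^(−1.045) = 0.3518, so ΔM = −126900 t C and M = 659170 − 126900 = 532300 t C.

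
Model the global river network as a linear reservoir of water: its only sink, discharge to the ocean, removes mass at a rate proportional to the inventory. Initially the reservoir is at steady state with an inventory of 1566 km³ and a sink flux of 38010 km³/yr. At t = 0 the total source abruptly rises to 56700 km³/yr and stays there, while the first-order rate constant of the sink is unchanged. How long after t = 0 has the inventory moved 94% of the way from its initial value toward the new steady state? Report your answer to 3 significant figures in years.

τ = M₀/F₀ = 1566/38010 = 0.04120 yr.
The remaining gap fraction is e^(−t/τ); 94% covered ⇒ e^(−t/τ) = 0.0600.
t = −τ ln(0.0600) = 0.04120 × 2.813 = 0.1159 yr.

0.116 yr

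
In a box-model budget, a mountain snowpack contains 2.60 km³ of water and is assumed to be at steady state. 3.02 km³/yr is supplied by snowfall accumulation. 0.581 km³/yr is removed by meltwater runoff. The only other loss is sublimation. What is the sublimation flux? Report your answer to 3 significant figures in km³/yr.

2.44 km³/yr

At steady state ΣF_in = ΣF_out.
ΣF_in = 3.0200 km³/yr.
Sublimation flux = ΣF_in − (0.581) = 3.0200 − 0.5810 = 2.439 km³/yr.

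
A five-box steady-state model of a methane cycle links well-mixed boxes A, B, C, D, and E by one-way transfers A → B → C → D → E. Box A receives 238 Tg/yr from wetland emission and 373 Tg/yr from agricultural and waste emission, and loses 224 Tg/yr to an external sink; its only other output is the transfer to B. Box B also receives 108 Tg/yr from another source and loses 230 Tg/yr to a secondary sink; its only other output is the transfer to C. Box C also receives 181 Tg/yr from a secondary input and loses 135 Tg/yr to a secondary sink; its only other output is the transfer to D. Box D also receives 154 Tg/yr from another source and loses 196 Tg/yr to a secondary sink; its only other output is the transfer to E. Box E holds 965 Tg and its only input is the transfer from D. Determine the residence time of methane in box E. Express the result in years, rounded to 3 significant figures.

3.59 yr

Box A: F(A→B) = (238 + 373) − 224 = 387.00 Tg/yr.
Box B: F(B→C) = (387.00 + 108) − 230 = 265.00 Tg/yr.
Box C: F(C→D) = (265.00 + 181) − 135 = 311.00 Tg/yr.
Box D: F(D→E) = (311.00 + 154) − 196 = 269.00 Tg/yr.
Box E throughput = its input = 269.00 Tg/yr; τ = 965 / 269.00 = 3.587 yr.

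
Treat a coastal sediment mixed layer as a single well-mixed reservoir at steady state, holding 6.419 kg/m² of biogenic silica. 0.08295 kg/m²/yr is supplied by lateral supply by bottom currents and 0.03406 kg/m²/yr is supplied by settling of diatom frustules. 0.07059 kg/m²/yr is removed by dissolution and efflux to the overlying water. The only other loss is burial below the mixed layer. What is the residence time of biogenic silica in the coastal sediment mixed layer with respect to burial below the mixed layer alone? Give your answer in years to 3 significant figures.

At steady state ΣF_in = ΣF_out.
ΣF_in = 0.08295 + 0.03406 = 0.11701 kg/m²/yr.
Burial below the mixed layer flux = ΣF_in − (0.07059) = 0.11701 − 0.07059 = 0.04642 kg/m²/yr.
τ = M / F = 6.419 / 0.04642 = 138.3 yr.

138 yr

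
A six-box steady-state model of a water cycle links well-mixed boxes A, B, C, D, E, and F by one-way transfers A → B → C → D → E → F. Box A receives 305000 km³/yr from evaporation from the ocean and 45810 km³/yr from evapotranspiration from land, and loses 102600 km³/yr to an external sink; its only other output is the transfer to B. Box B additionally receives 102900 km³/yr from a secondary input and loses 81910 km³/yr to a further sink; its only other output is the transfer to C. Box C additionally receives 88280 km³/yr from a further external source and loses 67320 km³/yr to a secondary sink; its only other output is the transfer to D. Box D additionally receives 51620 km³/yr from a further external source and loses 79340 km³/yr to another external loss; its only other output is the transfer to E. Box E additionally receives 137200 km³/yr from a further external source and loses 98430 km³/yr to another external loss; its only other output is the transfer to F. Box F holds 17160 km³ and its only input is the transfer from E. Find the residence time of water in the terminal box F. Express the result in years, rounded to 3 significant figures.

0.0570 yr

Box A: F(A→B) = (305000 + 45810) − 102600 = 248210 km³/yr.
Box B: F(B→C) = (248210 + 102900) − 81910 = 269200 km³/yr.
Box C: F(C→D) = (269200 + 88280) − 67320 = 290160 km³/yr.
Box D: F(D→E) = (290160 + 51620) − 79340 = 262440 km³/yr.
Box E: F(E→F) = (262440 + 137200) − 98430 = 301210 km³/yr.
Box F throughput = its input = 301210 km³/yr; τ = 17160 / 301210 = 0.05697 yr.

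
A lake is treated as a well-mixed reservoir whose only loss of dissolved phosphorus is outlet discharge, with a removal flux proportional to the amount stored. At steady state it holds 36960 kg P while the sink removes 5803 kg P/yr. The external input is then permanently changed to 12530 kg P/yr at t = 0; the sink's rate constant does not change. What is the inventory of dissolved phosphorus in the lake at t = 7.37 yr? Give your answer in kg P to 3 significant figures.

66300 kg P

Residence time τ = M₀/F₀ = 6.369 yr. The eventual steady state is M_∞ = M₀·(F₁/F₀) = 36960 × 12530/5803 = 79805 kg P.
The anomaly ΔM(t) = M(t) − M_∞ decays as ΔM₀·e^(−t/τ) with ΔM₀ = 36960 − 79805 = −42850 kg P.
At t = 7.37 yr, e^(−t/τ) = e^(−1.157) = 0.3144, so ΔM = −13470 kg P and M = 79805 − 13470 = 66335 kg P.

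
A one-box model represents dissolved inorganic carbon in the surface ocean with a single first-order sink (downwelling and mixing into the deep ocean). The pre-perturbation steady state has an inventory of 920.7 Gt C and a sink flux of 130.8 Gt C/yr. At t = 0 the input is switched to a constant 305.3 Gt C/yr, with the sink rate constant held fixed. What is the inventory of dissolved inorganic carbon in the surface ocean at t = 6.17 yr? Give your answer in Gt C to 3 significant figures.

Residence time τ = M₀/F₀ = 7.039 yr. The eventual steady state is M_∞ = M₀·(F₁/F₀) = 920.7 × 305.3/130.8 = 2149.0 Gt C.
The anomaly ΔM(t) = M(t) − M_∞ decays as ΔM₀·e^(−t/τ) with ΔM₀ = 920.7 − 2149.0 = −1228 Gt C.
At t = 6.17 yr, e^(−t/τ) = e^(−0.8765) = 0.4162, so ΔM = −511.2 Gt C and M = 2149.0 − 511.2 = 1637.8 Gt C.

1640 Gt C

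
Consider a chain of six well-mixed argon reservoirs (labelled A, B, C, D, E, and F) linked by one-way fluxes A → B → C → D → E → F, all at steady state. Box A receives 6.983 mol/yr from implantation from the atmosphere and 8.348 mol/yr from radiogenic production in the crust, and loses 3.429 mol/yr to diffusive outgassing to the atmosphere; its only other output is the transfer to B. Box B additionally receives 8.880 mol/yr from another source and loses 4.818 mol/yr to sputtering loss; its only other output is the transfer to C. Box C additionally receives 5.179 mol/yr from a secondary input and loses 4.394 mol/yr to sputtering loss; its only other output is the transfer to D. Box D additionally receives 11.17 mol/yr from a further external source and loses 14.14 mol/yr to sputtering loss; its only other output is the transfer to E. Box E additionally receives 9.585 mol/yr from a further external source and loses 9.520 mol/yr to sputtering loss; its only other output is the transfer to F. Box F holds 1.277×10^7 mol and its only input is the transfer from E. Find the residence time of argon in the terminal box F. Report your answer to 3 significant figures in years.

922000 yr

Box A: F(A→B) = (6.983 + 8.348) − 3.429 = 11.902 mol/yr.
Box B: F(B→C) = (11.902 + 8.880) − 4.818 = 15.964 mol/yr.
Box C: F(C→D) = (15.964 + 5.179) − 4.394 = 16.749 mol/yr.
Box D: F(D→E) = (16.749 + 11.17) − 14.14 = 13.779 mol/yr.
Box E: F(E→F) = (13.779 + 9.585) − 9.520 = 13.844 mol/yr.
Box F throughput = its input = 13.844 mol/yr; τ = 1.277×10^7 / 13.844 = 922400 yr.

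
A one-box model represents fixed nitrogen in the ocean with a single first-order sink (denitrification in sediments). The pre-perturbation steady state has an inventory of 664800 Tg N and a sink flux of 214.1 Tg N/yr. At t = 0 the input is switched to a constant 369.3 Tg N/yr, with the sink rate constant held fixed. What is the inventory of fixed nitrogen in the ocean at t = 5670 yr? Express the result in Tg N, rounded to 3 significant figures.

1.07×10^6 Tg N

τ = M₀/F₀ = 664800/214.1 = 3105 yr; rate constant k = 1/τ.
New steady state M_∞ = F₁/k = F₁·τ = 369.3 × 3105 = 1.1467×10^6 Tg N.
M(t) = M_∞ + (M₀ − M_∞)·e^(−t/τ); t/τ = 5670/3105 = 1.826, so e^(−t/τ) = 0.1611.
M(t) = 1.1467×10^6 − 481900 × 0.1611 = 1.0691×10^6 Tg N.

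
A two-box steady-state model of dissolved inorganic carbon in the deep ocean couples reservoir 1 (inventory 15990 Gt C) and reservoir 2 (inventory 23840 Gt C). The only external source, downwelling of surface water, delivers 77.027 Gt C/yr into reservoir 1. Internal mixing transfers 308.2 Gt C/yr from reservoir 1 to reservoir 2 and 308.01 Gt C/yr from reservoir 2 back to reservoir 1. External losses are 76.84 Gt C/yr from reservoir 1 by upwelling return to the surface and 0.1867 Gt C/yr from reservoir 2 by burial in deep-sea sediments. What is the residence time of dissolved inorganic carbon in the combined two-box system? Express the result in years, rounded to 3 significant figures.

Residence time in the combined system uses the total inventory and the total *external* removal — internal exchanges between the two boxes cancel.
M_total = 15990 + 23840 = 39830 Gt C.
ΣF_external_out = 76.84 + 0.1867 = 77.027 Gt C/yr.
τ = M_total / ΣF_ext = 39830 / 77.027 = 517.1 yr.

517 yr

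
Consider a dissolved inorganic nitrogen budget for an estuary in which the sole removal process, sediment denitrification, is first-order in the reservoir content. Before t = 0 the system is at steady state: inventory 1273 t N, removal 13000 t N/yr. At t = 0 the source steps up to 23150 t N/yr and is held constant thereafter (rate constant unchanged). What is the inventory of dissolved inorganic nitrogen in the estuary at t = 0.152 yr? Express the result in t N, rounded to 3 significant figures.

The sink rate constant is k = F₀/M₀ = 13000/1273 = 10.21 yr⁻¹.
Solving dM/dt = F₁ − kM with M(0) = M₀ gives M(t) = F₁/k + (M₀ − F₁/k)·e^(−kt).
F₁/k = 23150/10.21 = 2266.9 t N; kt = 10.21 × 0.152 = 1.552, e^(−kt) = 0.2118.
M(0.152) = 2266.9 + (1273 − 2266.9) × 0.2118 = 2266.9 − 210.5 = 2056.4 t N.

2060 t N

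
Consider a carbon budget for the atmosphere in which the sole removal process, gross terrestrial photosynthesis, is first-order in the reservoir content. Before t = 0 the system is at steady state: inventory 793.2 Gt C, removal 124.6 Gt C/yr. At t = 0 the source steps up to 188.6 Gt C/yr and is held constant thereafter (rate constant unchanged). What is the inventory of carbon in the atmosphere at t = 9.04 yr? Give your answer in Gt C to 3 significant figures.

The sink rate constant is k = F₀/M₀ = 124.6/793.2 = 0.1571 yr⁻¹.
Solving dM/dt = F₁ − kM with M(0) = M₀ gives M(t) = F₁/k + (M₀ − F₁/k)·e^(−kt).
F₁/k = 188.6/0.1571 = 1200.6 Gt C; kt = 0.1571 × 9.04 = 1.420, e^(−kt) = 0.2417.
M(9.04) = 1200.6 + (793.2 − 1200.6) × 0.2417 = 1200.6 − 98.47 = 1102.1 Gt C.

1100 Gt C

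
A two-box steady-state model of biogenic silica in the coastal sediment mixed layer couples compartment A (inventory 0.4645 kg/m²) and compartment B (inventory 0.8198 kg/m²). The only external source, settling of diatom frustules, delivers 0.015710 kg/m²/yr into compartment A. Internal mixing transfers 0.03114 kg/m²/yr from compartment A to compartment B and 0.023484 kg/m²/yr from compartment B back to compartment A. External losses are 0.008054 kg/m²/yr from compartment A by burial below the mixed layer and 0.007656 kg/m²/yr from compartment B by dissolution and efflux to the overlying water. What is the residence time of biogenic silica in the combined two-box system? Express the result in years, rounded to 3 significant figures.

81.8 yr

Treat the two boxes together as one reservoir: the mixing fluxes between them are internal recycling, so τ = ΣM / Σ(external losses).
M_total = 0.4645 + 0.8198 = 1.2843 kg/m².
ΣF_external_out = 0.008054 + 0.007656 = 0.015710 kg/m²/yr.
τ = M_total / ΣF_ext = 1.2843 / 0.015710 = 81.75 yr.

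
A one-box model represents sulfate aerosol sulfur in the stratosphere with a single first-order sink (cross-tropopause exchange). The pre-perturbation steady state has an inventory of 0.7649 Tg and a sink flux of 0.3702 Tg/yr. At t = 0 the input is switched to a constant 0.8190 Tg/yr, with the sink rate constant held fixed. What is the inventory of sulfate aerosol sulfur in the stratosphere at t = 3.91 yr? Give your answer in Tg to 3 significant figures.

The sink rate constant is k = F₀/M₀ = 0.3702/0.7649 = 0.4840 yr⁻¹.
Solving dM/dt = F₁ − kM with M(0) = M₀ gives M(t) = F₁/k + (M₀ − F₁/k)·e^(−kt).
F₁/k = 0.8190/0.4840 = 1.6922 Tg; kt = 0.4840 × 3.91 = 1.892, e^(−kt) = 0.1507.
M(3.91) = 1.6922 + (0.7649 − 1.6922) × 0.1507 = 1.6922 − 0.1398 = 1.5524 Tg.

1.55 Tg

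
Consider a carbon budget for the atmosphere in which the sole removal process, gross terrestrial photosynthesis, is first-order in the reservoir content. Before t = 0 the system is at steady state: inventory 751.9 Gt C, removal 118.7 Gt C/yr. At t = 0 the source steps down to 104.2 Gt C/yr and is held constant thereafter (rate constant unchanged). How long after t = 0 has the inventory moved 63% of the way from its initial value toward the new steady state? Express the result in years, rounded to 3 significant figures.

6.30 yr

τ = M₀/F₀ = 751.9/118.7 = 6.334 yr.
The remaining gap fraction is e^(−t/τ); 63% covered ⇒ e^(−t/τ) = 0.370.
t = −τ ln(0.370) = 6.334 × 0.9943 = 6.298 yr.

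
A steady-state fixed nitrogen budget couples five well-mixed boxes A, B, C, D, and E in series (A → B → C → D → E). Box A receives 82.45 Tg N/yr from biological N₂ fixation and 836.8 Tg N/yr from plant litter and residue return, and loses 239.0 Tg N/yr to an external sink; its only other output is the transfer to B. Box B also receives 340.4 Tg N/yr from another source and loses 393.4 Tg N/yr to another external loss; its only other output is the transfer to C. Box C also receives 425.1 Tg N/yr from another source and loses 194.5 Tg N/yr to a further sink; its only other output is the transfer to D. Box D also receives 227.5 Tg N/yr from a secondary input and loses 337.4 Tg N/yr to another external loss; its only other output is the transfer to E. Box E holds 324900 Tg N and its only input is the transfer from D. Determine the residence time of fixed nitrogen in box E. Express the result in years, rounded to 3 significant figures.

Box A: F(A→B) = (82.45 + 836.8) − 239.0 = 680.25 Tg N/yr.
Box B: F(B→C) = (680.25 + 340.4) − 393.4 = 627.25 Tg N/yr.
Box C: F(C→D) = (627.25 + 425.1) − 194.5 = 857.85 Tg N/yr.
Box D: F(D→E) = (857.85 + 227.5) − 337.4 = 747.95 Tg N/yr.
Box E throughput = its input = 747.95 Tg N/yr; τ = 324900 / 747.95 = 434.4 yr.

434 yr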